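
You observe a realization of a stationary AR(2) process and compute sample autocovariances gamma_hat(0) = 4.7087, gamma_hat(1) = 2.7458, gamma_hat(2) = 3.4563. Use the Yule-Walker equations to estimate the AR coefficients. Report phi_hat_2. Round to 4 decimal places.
\hat\phi_{2} = 0.5970

The Yule-Walker equations for an AR(p) process read, in matrix form,
  Gamma_p phi = r_p,   with   (Gamma_p)_{ij} = gamma(|i - j|),
                       (r_p)_i = gamma(i),   i,j = 1..p.
Substitute the sample gammas (Toeplitz matrix and right-hand side of size 2):
  Gamma_p = [[4.7087, 2.7458], [2.7458, 4.7087]]
  r_p     = [2.7458, 3.4563]
Written out:
  4.7087 phi_1 + 2.7458 phi_2 = 2.7458
  2.7458 phi_1 + 4.7087 phi_2 = 3.4563
Solve by Cramer's rule:
  det = gamma(0)^2 - gamma(1)^2 = (4.7087)^2 - (2.7458)^2 = 22.17185569 - 7.53941764 = 14.63243805
  phi_hat_1 = [gamma(1) gamma(0) - gamma(1) gamma(2)] / det = [(2.7458)(4.7087) - (2.7458)(3.4563)] / 14.63243805 = 3.43883992 / 14.63243805 = 0.235
  phi_hat_2 = [gamma(0) gamma(2) - gamma(1)^2] / det = [(4.7087)(3.4563) - (2.7458)^2] / 14.63243805 = 8.73526217 / 14.63243805 = 0.597
So phi_hat = [0.2350, 0.5970].
Therefore phi_hat_2 = 0.5970.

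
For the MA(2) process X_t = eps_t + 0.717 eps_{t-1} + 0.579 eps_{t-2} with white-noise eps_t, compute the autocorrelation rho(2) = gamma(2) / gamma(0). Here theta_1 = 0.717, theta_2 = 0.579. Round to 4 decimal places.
\rho(2) = 0.3131

For an MA(q) process with theta_0 = 1, the autocovariance is
  gamma(k) = sigma^2 * sum_{i=0..q-k} theta_i * theta_{i+k},
and rho(k) = gamma(k) / gamma(0). Sigma^2 cancels.
  numerator   = (1)*(0.579) = 0.579.
  denominator = (1)^2 + (0.717)^2 + (0.579)^2 = 1.84933.
  rho(2) = 0.579 / 1.84933 = 0.3131.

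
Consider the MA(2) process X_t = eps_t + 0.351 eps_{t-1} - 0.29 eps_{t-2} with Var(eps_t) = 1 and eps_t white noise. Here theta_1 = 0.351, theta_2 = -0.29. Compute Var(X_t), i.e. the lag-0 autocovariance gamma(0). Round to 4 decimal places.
\gamma(0) = 1.2073

For an MA(q) process X_t = eps_t + sum_i theta_i eps_{t-i} with
Var(eps_t) = sigma^2, the variance is
  gamma(0) = sigma^2 * (1 + sum_i theta_i^2).
  sum_i theta_i^2 = (0.351)^2 + (-0.29)^2 = 0.123201 + 0.0841 = 0.207301.
  gamma(0) = 1 * (1 + 0.207301) = 1 * 1.207301 = 1.207301, which rounds to 1.2073.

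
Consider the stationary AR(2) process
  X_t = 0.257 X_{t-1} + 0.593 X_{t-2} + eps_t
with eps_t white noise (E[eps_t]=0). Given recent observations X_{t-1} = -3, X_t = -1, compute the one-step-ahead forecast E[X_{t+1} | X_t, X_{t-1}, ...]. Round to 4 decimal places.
E[X_{t+1} \mid \mathcal F_t] = -2.0360

For an AR(p) model X_t = c + sum_i phi_i X_{t-i} + eps_t, the
one-step-ahead conditional mean is
  E[X_{t+1} | X_t, ...] = c + sum_i phi_i X_{t+1-i}.
Substitute known values:
  E[X_{t+1} | ...] = (0.257) * (-1) + (0.593) * (-3)
                   = -2.0360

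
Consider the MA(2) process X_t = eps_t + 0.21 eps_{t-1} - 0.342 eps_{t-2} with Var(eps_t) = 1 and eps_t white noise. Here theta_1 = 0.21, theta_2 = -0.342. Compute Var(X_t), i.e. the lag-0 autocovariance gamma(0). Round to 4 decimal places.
\gamma(0) = 1.1611

For an MA(q) process X_t = eps_t + sum_i theta_i eps_{t-i} with
Var(eps_t) = sigma^2, the variance is
  gamma(0) = sigma^2 * (1 + sum_i theta_i^2).
  sum_i theta_i^2 = (0.21)^2 + (-0.342)^2 = 0.0441 + 0.116964 = 0.161064.
  gamma(0) = 1 * (1 + 0.161064) = 1 * 1.161064 = 1.161064, which rounds to 1.1611.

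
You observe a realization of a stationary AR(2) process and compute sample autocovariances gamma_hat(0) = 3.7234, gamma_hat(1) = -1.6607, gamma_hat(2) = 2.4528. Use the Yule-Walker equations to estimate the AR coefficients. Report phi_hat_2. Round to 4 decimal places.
\hat\phi_{2} = 0.5740

The Yule-Walker equations for an AR(p) process read, in matrix form,
  Gamma_p phi = r_p,   with   (Gamma_p)_{ij} = gamma(|i - j|),
                       (r_p)_i = gamma(i),   i,j = 1..p.
Substitute the sample gammas (Toeplitz matrix and right-hand side of size 2):
  Gamma_p = [[3.7234, -1.6607], [-1.6607, 3.7234]]
  r_p     = [-1.6607, 2.4528]
Written out:
  3.7234 phi_1 - 1.6607 phi_2 = -1.6607
  -1.6607 phi_1 + 3.7234 phi_2 = 2.4528
Solve by Cramer's rule:
  det = gamma(0)^2 - gamma(1)^2 = (3.7234)^2 - (-1.6607)^2 = 13.86370756 - 2.75792449 = 11.10578307
  phi_hat_1 = [gamma(1) gamma(0) - gamma(1) gamma(2)] / det = [(-1.6607)(3.7234) - (-1.6607)(2.4528)] / 11.10578307 = -2.11008542 / 11.10578307 = -0.19
  phi_hat_2 = [gamma(0) gamma(2) - gamma(1)^2] / det = [(3.7234)(2.4528) - (-1.6607)^2] / 11.10578307 = 6.37483103 / 11.10578307 = 0.574
So phi_hat = [-0.1900, 0.5740].
Therefore phi_hat_2 = 0.5740.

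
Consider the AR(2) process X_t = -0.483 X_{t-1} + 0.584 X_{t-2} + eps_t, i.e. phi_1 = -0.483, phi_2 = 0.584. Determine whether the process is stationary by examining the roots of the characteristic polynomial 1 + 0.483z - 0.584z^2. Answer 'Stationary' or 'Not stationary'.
\text{Not stationary}

The AR(p) characteristic polynomial is P(z) = 1 + 0.483z - 0.584z^2.
Stationarity requires all roots to lie outside the unit circle, i.e. |z| > 1 for every root.
Set 1 + (0.483) z + (-0.584) z^2 = 0, i.e. a z^2 + b z + c = 0 with a = -0.584, b = 0.483, c = 1.
Discriminant D = b^2 - 4ac = (0.483)^2 - 4*(-0.584)*1 = 0.233289 - (-2.336) = 2.569289.
D >= 0, so the roots are real: z = (-b +/- sqrt(D)) / (2a) = (-0.483 +/- 1.6029) / (-1.168).
  z_1 = (-0.483 + 1.6029) / (-1.168) = -0.9588,   |z_1| = 0.9588.
  z_2 = (-0.483 - 1.6029) / (-1.168) = 1.7859,   |z_2| = 1.7859.
Moduli of all roots: 0.9588, 1.7859.
All moduli strictly greater than 1? No.
Verdict: Not stationary.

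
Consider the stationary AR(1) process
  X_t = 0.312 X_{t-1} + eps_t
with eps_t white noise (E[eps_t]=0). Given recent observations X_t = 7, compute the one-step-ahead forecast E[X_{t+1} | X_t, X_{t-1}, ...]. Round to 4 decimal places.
E[X_{t+1} \mid \mathcal F_t] = 2.1840

For an AR(p) model X_t = c + sum_i phi_i X_{t-i} + eps_t, the
one-step-ahead conditional mean is
  E[X_{t+1} | X_t, ...] = c + sum_i phi_i X_{t+1-i}.
Substitute known values:
  E[X_{t+1} | ...] = (0.312) * (7)
                   = 2.1840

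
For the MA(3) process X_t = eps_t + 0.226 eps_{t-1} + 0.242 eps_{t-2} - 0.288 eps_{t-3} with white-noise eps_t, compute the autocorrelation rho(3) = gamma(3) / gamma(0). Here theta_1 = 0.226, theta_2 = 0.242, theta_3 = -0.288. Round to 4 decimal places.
\rho(3) = -0.2415

For an MA(q) process with theta_0 = 1, the autocovariance is
  gamma(k) = sigma^2 * sum_{i=0..q-k} theta_i * theta_{i+k},
and rho(k) = gamma(k) / gamma(0). Sigma^2 cancels.
  numerator   = (1)*(-0.288) = -0.288.
  denominator = (1)^2 + (0.226)^2 + (0.242)^2 + (-0.288)^2 = 1.192584.
  rho(3) = -0.288 / 1.192584 = -0.2415.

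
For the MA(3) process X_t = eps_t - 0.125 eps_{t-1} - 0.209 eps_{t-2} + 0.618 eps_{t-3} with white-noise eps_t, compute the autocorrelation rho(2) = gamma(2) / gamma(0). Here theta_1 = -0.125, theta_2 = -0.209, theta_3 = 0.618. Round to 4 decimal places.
\rho(2) = -0.1986

For an MA(q) process with theta_0 = 1, the autocovariance is
  gamma(k) = sigma^2 * sum_{i=0..q-k} theta_i * theta_{i+k},
and rho(k) = gamma(k) / gamma(0). Sigma^2 cancels.
  numerator   = (1)*(-0.209) + (-0.125)*(0.618) = -0.28625.
  denominator = (1)^2 + (-0.125)^2 + (-0.209)^2 + (0.618)^2 = 1.44123.
  rho(2) = -0.28625 / 1.44123 = -0.1986.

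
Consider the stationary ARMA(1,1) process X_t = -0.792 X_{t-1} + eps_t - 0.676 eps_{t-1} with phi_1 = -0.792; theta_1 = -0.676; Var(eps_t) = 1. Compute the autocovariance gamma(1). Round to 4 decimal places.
\gamma(1) = -6.0471

Multiply the model equation by X_{t-k} and take expectations. With theta_0 = psi_0 = 1 and psi_j the MA(infinity) weights, this gives
  gamma(k) - sum_i phi_i gamma(k-i) = c_k,
  c_k = sigma^2 * sum_{j=k..q} theta_j psi_{j-k}   (c_k = 0 for k > q),
using gamma(-m) = gamma(m).
psi-weights needed (psi_j = theta_j + sum_i phi_i psi_{j-i}):
  psi_1 = theta_1 + phi_1 = -0.676 + (-0.792) = -1.468
Right-hand sides:
  c_0 = sigma^2 (1 + theta_1 psi_1) = 1 * (1 + (-0.676)(-1.468)) = 1 * 1.992368 = 1.992368
  c_1 = sigma^2 theta_1 = 1 * (-0.676) = -0.676
  c_2 = 0
Equations for k = 0 and k = 1 (AR order 1):
  gamma(0) = phi_1 gamma(1) + c_0
  gamma(1) = phi_1 gamma(0) + c_1
Substituting the second into the first: gamma(0) (1 - phi_1^2) = c_0 + phi_1 c_1, so
  gamma(0) = (c_0 + phi_1 c_1) / (1 - phi_1^2) = (1.992368 + (-0.792)(-0.676)) / (1 - (-0.792)^2) = 2.52776 / 0.372736 = 6.781636.
  gamma(1) = phi_1 gamma(0) + c_1 = (-0.792)(6.781636) + (-0.676) = -6.047056.
Therefore gamma(1) = -6.0471 (to 4 decimal places).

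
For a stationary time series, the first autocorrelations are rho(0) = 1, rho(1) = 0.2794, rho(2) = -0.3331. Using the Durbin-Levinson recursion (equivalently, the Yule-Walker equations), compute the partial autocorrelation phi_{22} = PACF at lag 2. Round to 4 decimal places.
\phi_{22} = -0.4460

The PACF at lag k is phi_{kk}, the last component of the solution
to the Yule-Walker system G_k phi = r_k where
  (G_k)_{ij} = rho(|i - j|), (r_k)_i = rho(i), i,j = 1..k.
Equivalently, Durbin-Levinson gives phi_{kk} iteratively:
  phi_{11} = rho(1)
  phi_{kk} = [rho(k) - sum_{j=1..k-1} phi_{k-1,j} rho(k-j)]
            / [1 - sum_{j=1..k-1} phi_{k-1,j} rho(j)],
  phi_{k,j} = phi_{k-1,j} - phi_{kk} phi_{k-1,k-j},  j = 1..k-1.
Step k = 1:
  phi_11 = rho(1) = 0.2794.
Step k = 2:
  phi_22 = [rho(2) - phi_11 rho(1)] / [1 - phi_11 rho(1)] = [-0.3331 - (0.2794)(0.2794)] / [1 - (0.2794)(0.2794)]
         = -0.41116436 / 0.92193564 = -0.446.
Therefore phi_{22} = -0.4460.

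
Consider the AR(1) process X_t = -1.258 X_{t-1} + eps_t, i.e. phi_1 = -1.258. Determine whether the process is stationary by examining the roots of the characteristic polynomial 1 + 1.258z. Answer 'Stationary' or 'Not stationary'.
\text{Not stationary}

The AR(p) characteristic polynomial is P(z) = 1 + 1.258z.
Stationarity requires all roots to lie outside the unit circle, i.e. |z| > 1 for every root.
This is linear in z: 1 + (1.258) z = 0  =>  z = -1/(1.258) = -0.794913,  |z| = 0.794913.
Moduli of all roots: 0.7949.
All moduli strictly greater than 1? No.
Verdict: Not stationary.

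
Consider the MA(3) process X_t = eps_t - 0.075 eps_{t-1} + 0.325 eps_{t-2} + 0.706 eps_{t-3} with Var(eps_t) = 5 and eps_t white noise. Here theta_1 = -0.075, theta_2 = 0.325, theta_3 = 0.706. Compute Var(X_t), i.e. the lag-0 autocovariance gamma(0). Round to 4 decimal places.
\gamma(0) = 8.0484

For an MA(q) process X_t = eps_t + sum_i theta_i eps_{t-i} with
Var(eps_t) = sigma^2, the variance is
  gamma(0) = sigma^2 * (1 + sum_i theta_i^2).
  sum_i theta_i^2 = (-0.075)^2 + (0.325)^2 + (0.706)^2 = 0.005625 + 0.105625 + 0.498436 = 0.609686.
  gamma(0) = 5 * (1 + 0.609686) = 5 * 1.609686 = 8.04843, which rounds to 8.0484.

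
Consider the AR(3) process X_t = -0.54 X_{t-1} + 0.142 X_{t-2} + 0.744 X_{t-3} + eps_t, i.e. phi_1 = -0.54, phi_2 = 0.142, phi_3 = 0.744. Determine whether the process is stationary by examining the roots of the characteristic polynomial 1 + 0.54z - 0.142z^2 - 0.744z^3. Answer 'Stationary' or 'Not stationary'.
\text{Stationary}

The AR(p) characteristic polynomial is P(z) = 1 + 0.54z - 0.142z^2 - 0.744z^3.
Stationarity requires all roots to lie outside the unit circle, i.e. |z| > 1 for every root.
Degree 3: look for a simple real root z0 first, then factor out (1 - z/z0) and solve the remaining quadratic.
Testing z0 = 1.25: P(1.25) = 1 + (0.54)(1.25) + (-0.142)(1.25)^2 + (-0.744)(1.25)^3
  = 1 + (0.675) + (-0.221875) + (-1.453125) = 0.  So z_0 = 1.25 is a root, |z_0| = 1.25.
Divide out the factor (1 - 0.8 z) = (1 - z/z0) (since 1/z0 = 0.8):
  P(z) = (1 - 0.8 z)(1 + (1.34) z + (0.93) z^2)
  [check: z-coef 1.34 - (0.8) = 0.54; z^2-coef 0.93 - (0.8)(1.34) = -0.142; z^3-coef -(0.8)(0.93) = -0.744.]
Remaining roots from the quadratic factor 1 + (1.34) z + (0.93) z^2:
  Set 1 + (1.34) z + (0.93) z^2 = 0, i.e. a z^2 + b z + c = 0 with a = 0.93, b = 1.34, c = 1.
  Discriminant D = b^2 - 4ac = (1.34)^2 - 4*(0.93)*1 = 1.7956 - (3.72) = -1.9244.
  D < 0, so the roots are the complex-conjugate pair z = (-b +/- i sqrt(-D)) / (2a) = -0.7204 +/- 0.7458i.
  For a conjugate pair |z|^2 = z * conj(z) = (product of roots) = c/a = 1/(0.93) = 1.075269, so |z| = sqrt(1.075269) = 1.037 for both roots.
Moduli of all roots: 1.2500, 1.0370, 1.0370.
All moduli strictly greater than 1? Yes.
Verdict: Stationary.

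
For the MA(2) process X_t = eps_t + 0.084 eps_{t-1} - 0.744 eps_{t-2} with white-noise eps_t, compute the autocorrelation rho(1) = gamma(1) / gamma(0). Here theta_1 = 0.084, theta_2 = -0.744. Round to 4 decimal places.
\rho(1) = 0.0138

For an MA(q) process with theta_0 = 1, the autocovariance is
  gamma(k) = sigma^2 * sum_{i=0..q-k} theta_i * theta_{i+k},
and rho(k) = gamma(k) / gamma(0). Sigma^2 cancels.
  numerator   = (1)*(0.084) + (0.084)*(-0.744) = 0.021504.
  denominator = (1)^2 + (0.084)^2 + (-0.744)^2 = 1.560592.
  rho(1) = 0.021504 / 1.560592 = 0.0138.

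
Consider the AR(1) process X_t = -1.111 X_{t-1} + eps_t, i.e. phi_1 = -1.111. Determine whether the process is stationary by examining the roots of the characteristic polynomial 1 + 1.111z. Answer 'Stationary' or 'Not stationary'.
\text{Not stationary}

The AR(p) characteristic polynomial is P(z) = 1 + 1.111z.
Stationarity requires all roots to lie outside the unit circle, i.e. |z| > 1 for every root.
This is linear in z: 1 + (1.111) z = 0  =>  z = -1/(1.111) = -0.90009,  |z| = 0.90009.
Moduli of all roots: 0.9001.
All moduli strictly greater than 1? No.
Verdict: Not stationary.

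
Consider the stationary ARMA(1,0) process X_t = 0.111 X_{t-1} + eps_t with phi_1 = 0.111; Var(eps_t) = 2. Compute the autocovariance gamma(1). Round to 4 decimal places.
\gamma(1) = 0.2248

Multiply the model equation by X_{t-k} and take expectations. With theta_0 = psi_0 = 1 and psi_j the MA(infinity) weights, this gives
  gamma(k) - sum_i phi_i gamma(k-i) = c_k,
  c_k = sigma^2 * sum_{j=k..q} theta_j psi_{j-k}   (c_k = 0 for k > q),
using gamma(-m) = gamma(m).
Pure AR (q = 0): c_0 = sigma^2 = 2, c_k = 0 for k >= 1.
Equations for k = 0 and k = 1 (AR order 1):
  gamma(0) = phi_1 gamma(1) + c_0
  gamma(1) = phi_1 gamma(0) + c_1
Substituting the second into the first: gamma(0) (1 - phi_1^2) = c_0 + phi_1 c_1, so
  gamma(0) = c_0 / (1 - phi_1^2) = 2 / (1 - (0.111)^2) = 2 / 0.987679 = 2.024949.
  gamma(1) = phi_1 gamma(0) = (0.111)(2.024949) = 0.224769.
Therefore gamma(1) = 0.2248 (to 4 decimal places).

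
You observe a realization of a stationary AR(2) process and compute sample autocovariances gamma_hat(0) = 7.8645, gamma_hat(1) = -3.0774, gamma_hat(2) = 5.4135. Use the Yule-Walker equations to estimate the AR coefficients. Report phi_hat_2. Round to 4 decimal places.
\hat\phi_{2} = 0.6320

The Yule-Walker equations for an AR(p) process read, in matrix form,
  Gamma_p phi = r_p,   with   (Gamma_p)_{ij} = gamma(|i - j|),
                       (r_p)_i = gamma(i),   i,j = 1..p.
Substitute the sample gammas (Toeplitz matrix and right-hand side of size 2):
  Gamma_p = [[7.8645, -3.0774], [-3.0774, 7.8645]]
  r_p     = [-3.0774, 5.4135]
Written out:
  7.8645 phi_1 - 3.0774 phi_2 = -3.0774
  -3.0774 phi_1 + 7.8645 phi_2 = 5.4135
Solve by Cramer's rule:
  det = gamma(0)^2 - gamma(1)^2 = (7.8645)^2 - (-3.0774)^2 = 61.85036025 - 9.47039076 = 52.37996949
  phi_hat_1 = [gamma(1) gamma(0) - gamma(1) gamma(2)] / det = [(-3.0774)(7.8645) - (-3.0774)(5.4135)] / 52.37996949 = -7.5427074 / 52.37996949 = -0.144
  phi_hat_2 = [gamma(0) gamma(2) - gamma(1)^2] / det = [(7.8645)(5.4135) - (-3.0774)^2] / 52.37996949 = 33.10407999 / 52.37996949 = 0.632
So phi_hat = [-0.1440, 0.6320].
Therefore phi_hat_2 = 0.6320.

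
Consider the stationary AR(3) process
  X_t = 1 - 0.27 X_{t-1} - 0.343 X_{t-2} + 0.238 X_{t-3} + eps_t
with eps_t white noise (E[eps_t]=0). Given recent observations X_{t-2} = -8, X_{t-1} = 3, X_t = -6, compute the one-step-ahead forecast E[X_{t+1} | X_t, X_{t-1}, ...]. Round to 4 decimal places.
E[X_{t+1} \mid \mathcal F_t] = -0.3130

For an AR(p) model X_t = c + sum_i phi_i X_{t-i} + eps_t, the
one-step-ahead conditional mean is
  E[X_{t+1} | X_t, ...] = c + sum_i phi_i X_{t+1-i}.
Substitute known values:
  E[X_{t+1} | ...] = 1 + (-0.27) * (-6) + (-0.343) * (3) + (0.238) * (-8)
                   = -0.3130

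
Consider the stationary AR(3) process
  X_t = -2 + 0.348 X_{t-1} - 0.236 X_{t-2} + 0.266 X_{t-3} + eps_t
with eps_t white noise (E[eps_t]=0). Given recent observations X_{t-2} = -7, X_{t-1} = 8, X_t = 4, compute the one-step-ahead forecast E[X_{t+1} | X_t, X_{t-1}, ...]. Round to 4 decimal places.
E[X_{t+1} \mid \mathcal F_t] = -4.3580

For an AR(p) model X_t = c + sum_i phi_i X_{t-i} + eps_t, the
one-step-ahead conditional mean is
  E[X_{t+1} | X_t, ...] = c + sum_i phi_i X_{t+1-i}.
Substitute known values:
  E[X_{t+1} | ...] = -2 + (0.348) * (4) + (-0.236) * (8) + (0.266) * (-7)
                   = -4.3580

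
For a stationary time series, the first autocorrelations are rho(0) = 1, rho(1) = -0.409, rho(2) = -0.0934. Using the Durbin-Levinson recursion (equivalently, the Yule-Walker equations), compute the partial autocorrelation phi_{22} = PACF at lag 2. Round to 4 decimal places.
\phi_{22} = -0.3130

The PACF at lag k is phi_{kk}, the last component of the solution
to the Yule-Walker system G_k phi = r_k where
  (G_k)_{ij} = rho(|i - j|), (r_k)_i = rho(i), i,j = 1..k.
Equivalently, Durbin-Levinson gives phi_{kk} iteratively:
  phi_{11} = rho(1)
  phi_{kk} = [rho(k) - sum_{j=1..k-1} phi_{k-1,j} rho(k-j)]
            / [1 - sum_{j=1..k-1} phi_{k-1,j} rho(j)],
  phi_{k,j} = phi_{k-1,j} - phi_{kk} phi_{k-1,k-j},  j = 1..k-1.
Step k = 1:
  phi_11 = rho(1) = -0.409.
Step k = 2:
  phi_22 = [rho(2) - phi_11 rho(1)] / [1 - phi_11 rho(1)] = [-0.0934 - (-0.409)(-0.409)] / [1 - (-0.409)(-0.409)]
         = -0.260681 / 0.832719 = -0.313.
Therefore phi_{22} = -0.3130.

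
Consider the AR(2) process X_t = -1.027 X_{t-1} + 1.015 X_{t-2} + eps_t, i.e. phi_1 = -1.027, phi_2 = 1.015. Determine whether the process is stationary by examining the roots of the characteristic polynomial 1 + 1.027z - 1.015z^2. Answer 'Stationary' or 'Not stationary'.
\text{Not stationary}

The AR(p) characteristic polynomial is P(z) = 1 + 1.027z - 1.015z^2.
Stationarity requires all roots to lie outside the unit circle, i.e. |z| > 1 for every root.
Set 1 + (1.027) z + (-1.015) z^2 = 0, i.e. a z^2 + b z + c = 0 with a = -1.015, b = 1.027, c = 1.
Discriminant D = b^2 - 4ac = (1.027)^2 - 4*(-1.015)*1 = 1.054729 - (-4.06) = 5.114729.
D >= 0, so the roots are real: z = (-b +/- sqrt(D)) / (2a) = (-1.027 +/- 2.261577) / (-2.03).
  z_1 = (-1.027 + 2.261577) / (-2.03) = -0.6082,   |z_1| = 0.6082.
  z_2 = (-1.027 - 2.261577) / (-2.03) = 1.62,   |z_2| = 1.62.
Moduli of all roots: 0.6082, 1.6200.
All moduli strictly greater than 1? No.
Verdict: Not stationary.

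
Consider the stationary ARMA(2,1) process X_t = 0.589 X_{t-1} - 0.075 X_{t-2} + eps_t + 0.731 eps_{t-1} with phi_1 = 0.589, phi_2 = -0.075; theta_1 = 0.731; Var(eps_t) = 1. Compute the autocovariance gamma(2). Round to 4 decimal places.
\gamma(2) = 1.2319

Multiply the model equation by X_{t-k} and take expectations. With theta_0 = psi_0 = 1 and psi_j the MA(infinity) weights, this gives
  gamma(k) - sum_i phi_i gamma(k-i) = c_k,
  c_k = sigma^2 * sum_{j=k..q} theta_j psi_{j-k}   (c_k = 0 for k > q),
using gamma(-m) = gamma(m).
psi-weights needed (psi_j = theta_j + sum_i phi_i psi_{j-i}):
  psi_1 = theta_1 + phi_1 = 0.731 + (0.589) = 1.32
Right-hand sides:
  c_0 = sigma^2 (1 + theta_1 psi_1) = 1 * (1 + (0.731)(1.32)) = 1 * 1.96492 = 1.96492
  c_1 = sigma^2 theta_1 = 1 * (0.731) = 0.731
  c_2 = 0
Equations for k = 0, 1, 2 (AR order 2, c_2 = 0):
  (E0) gamma(0) = phi_1 gamma(1) + phi_2 gamma(2) + c_0
  (E1) gamma(1) = phi_1 gamma(0) + phi_2 gamma(1) + c_1
  (E2) gamma(2) = phi_1 gamma(1) + phi_2 gamma(0)
From (E1): gamma(1) = A gamma(0) + B with
  A = phi_1 / (1 - phi_2) = 0.589 / 1.075 = 0.547907,   B = c_1 / (1 - phi_2) = 0.731 / 1.075 = 0.68.
Insert (E2) into (E0): gamma(0) (1 - phi_2^2) = phi_1 (1 + phi_2) gamma(1) + c_0.
  phi_1 (1 + phi_2) = (0.589)(0.925) = 0.544825,   1 - phi_2^2 = 0.994375.
Replace gamma(1) by A gamma(0) + B and collect gamma(0):
  gamma(0) [0.994375 - (0.544825)(0.547907)] = (0.544825)(0.68) + 1.96492
  gamma(0) * 0.695862 = 2.335401
  gamma(0) = 2.335401 / 0.695862 = 3.356129.
  gamma(1) = A gamma(0) + B = (0.547907)(3.356129) + (0.68) = 2.518846.
  gamma(2) = phi_1 gamma(1) + phi_2 gamma(0) = (0.589)(2.518846) + (-0.075)(3.356129) = 1.231891.
Therefore gamma(2) = 1.2319 (to 4 decimal places).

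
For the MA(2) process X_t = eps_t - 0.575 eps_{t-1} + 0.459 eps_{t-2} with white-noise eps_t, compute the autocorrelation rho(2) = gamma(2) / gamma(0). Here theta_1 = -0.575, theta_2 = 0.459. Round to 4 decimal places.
\rho(2) = 0.2978

For an MA(q) process with theta_0 = 1, the autocovariance is
  gamma(k) = sigma^2 * sum_{i=0..q-k} theta_i * theta_{i+k},
and rho(k) = gamma(k) / gamma(0). Sigma^2 cancels.
  numerator   = (1)*(0.459) = 0.459.
  denominator = (1)^2 + (-0.575)^2 + (0.459)^2 = 1.541306.
  rho(2) = 0.459 / 1.541306 = 0.2978.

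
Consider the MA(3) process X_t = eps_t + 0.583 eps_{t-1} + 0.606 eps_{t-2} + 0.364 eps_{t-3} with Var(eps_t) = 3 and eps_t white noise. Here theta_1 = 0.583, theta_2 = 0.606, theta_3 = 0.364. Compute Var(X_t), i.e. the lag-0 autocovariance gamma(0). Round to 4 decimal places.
\gamma(0) = 5.5189

For an MA(q) process X_t = eps_t + sum_i theta_i eps_{t-i} with
Var(eps_t) = sigma^2, the variance is
  gamma(0) = sigma^2 * (1 + sum_i theta_i^2).
  sum_i theta_i^2 = (0.583)^2 + (0.606)^2 + (0.364)^2 = 0.339889 + 0.367236 + 0.132496 = 0.839621.
  gamma(0) = 3 * (1 + 0.839621) = 3 * 1.839621 = 5.518863, which rounds to 5.5189.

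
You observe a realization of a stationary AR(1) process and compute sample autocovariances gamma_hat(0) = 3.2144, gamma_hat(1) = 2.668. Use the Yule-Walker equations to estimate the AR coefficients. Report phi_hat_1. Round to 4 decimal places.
\hat\phi_{1} = 0.8300

The Yule-Walker equations for an AR(p) process read, in matrix form,
  Gamma_p phi = r_p,   with   (Gamma_p)_{ij} = gamma(|i - j|),
                       (r_p)_i = gamma(i),   i,j = 1..p.
Substitute the sample gammas (Toeplitz matrix and right-hand side of size 1):
  Gamma_p = [[3.2144]]
  r_p     = [2.668]
With p = 1 this is the single equation gamma(0) phi_1 = gamma(1):
  phi_hat_1 = gamma(1) / gamma(0) = 2.668 / 3.2144 = 0.8300.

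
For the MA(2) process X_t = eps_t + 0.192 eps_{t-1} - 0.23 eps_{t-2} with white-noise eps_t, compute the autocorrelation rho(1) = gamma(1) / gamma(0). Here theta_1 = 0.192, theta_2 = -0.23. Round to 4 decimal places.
\rho(1) = 0.1357

For an MA(q) process with theta_0 = 1, the autocovariance is
  gamma(k) = sigma^2 * sum_{i=0..q-k} theta_i * theta_{i+k},
and rho(k) = gamma(k) / gamma(0). Sigma^2 cancels.
  numerator   = (1)*(0.192) + (0.192)*(-0.23) = 0.14784.
  denominator = (1)^2 + (0.192)^2 + (-0.23)^2 = 1.089764.
  rho(1) = 0.14784 / 1.089764 = 0.1357.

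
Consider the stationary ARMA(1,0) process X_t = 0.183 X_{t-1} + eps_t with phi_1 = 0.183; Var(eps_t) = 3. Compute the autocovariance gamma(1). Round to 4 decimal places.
\gamma(1) = 0.5680

Multiply the model equation by X_{t-k} and take expectations. With theta_0 = psi_0 = 1 and psi_j the MA(infinity) weights, this gives
  gamma(k) - sum_i phi_i gamma(k-i) = c_k,
  c_k = sigma^2 * sum_{j=k..q} theta_j psi_{j-k}   (c_k = 0 for k > q),
using gamma(-m) = gamma(m).
Pure AR (q = 0): c_0 = sigma^2 = 3, c_k = 0 for k >= 1.
Equations for k = 0 and k = 1 (AR order 1):
  gamma(0) = phi_1 gamma(1) + c_0
  gamma(1) = phi_1 gamma(0) + c_1
Substituting the second into the first: gamma(0) (1 - phi_1^2) = c_0 + phi_1 c_1, so
  gamma(0) = c_0 / (1 - phi_1^2) = 3 / (1 - (0.183)^2) = 3 / 0.966511 = 3.103948.
  gamma(1) = phi_1 gamma(0) = (0.183)(3.103948) = 0.568023.
Therefore gamma(1) = 0.5680 (to 4 decimal places).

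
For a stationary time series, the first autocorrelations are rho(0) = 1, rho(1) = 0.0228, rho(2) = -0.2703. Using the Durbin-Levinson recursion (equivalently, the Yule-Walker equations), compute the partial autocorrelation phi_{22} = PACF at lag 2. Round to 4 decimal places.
\phi_{22} = -0.2710

The PACF at lag k is phi_{kk}, the last component of the solution
to the Yule-Walker system G_k phi = r_k where
  (G_k)_{ij} = rho(|i - j|), (r_k)_i = rho(i), i,j = 1..k.
Equivalently, Durbin-Levinson gives phi_{kk} iteratively:
  phi_{11} = rho(1)
  phi_{kk} = [rho(k) - sum_{j=1..k-1} phi_{k-1,j} rho(k-j)]
            / [1 - sum_{j=1..k-1} phi_{k-1,j} rho(j)],
  phi_{k,j} = phi_{k-1,j} - phi_{kk} phi_{k-1,k-j},  j = 1..k-1.
Step k = 1:
  phi_11 = rho(1) = 0.0228.
Step k = 2:
  phi_22 = [rho(2) - phi_11 rho(1)] / [1 - phi_11 rho(1)] = [-0.2703 - (0.0228)(0.0228)] / [1 - (0.0228)(0.0228)]
         = -0.27081984 / 0.99948016 = -0.271.
Therefore phi_{22} = -0.2710.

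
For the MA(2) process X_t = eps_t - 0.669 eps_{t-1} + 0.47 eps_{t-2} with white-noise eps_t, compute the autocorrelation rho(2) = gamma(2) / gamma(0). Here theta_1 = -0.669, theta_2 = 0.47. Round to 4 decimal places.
\rho(2) = 0.2817

For an MA(q) process with theta_0 = 1, the autocovariance is
  gamma(k) = sigma^2 * sum_{i=0..q-k} theta_i * theta_{i+k},
and rho(k) = gamma(k) / gamma(0). Sigma^2 cancels.
  numerator   = (1)*(0.47) = 0.47.
  denominator = (1)^2 + (-0.669)^2 + (0.47)^2 = 1.668461.
  rho(2) = 0.47 / 1.668461 = 0.2817.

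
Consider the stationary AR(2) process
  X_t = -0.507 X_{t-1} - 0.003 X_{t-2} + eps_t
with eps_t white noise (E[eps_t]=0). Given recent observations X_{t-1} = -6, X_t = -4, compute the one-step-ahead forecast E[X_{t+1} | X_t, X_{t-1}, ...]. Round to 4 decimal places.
E[X_{t+1} \mid \mathcal F_t] = 2.0460

For an AR(p) model X_t = c + sum_i phi_i X_{t-i} + eps_t, the
one-step-ahead conditional mean is
  E[X_{t+1} | X_t, ...] = c + sum_i phi_i X_{t+1-i}.
Substitute known values:
  E[X_{t+1} | ...] = (-0.507) * (-4) + (-0.003) * (-6)
                   = 2.0460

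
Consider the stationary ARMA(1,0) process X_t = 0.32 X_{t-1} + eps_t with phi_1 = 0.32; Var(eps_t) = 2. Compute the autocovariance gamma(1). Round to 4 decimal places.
\gamma(1) = 0.7130

Multiply the model equation by X_{t-k} and take expectations. With theta_0 = psi_0 = 1 and psi_j the MA(infinity) weights, this gives
  gamma(k) - sum_i phi_i gamma(k-i) = c_k,
  c_k = sigma^2 * sum_{j=k..q} theta_j psi_{j-k}   (c_k = 0 for k > q),
using gamma(-m) = gamma(m).
Pure AR (q = 0): c_0 = sigma^2 = 2, c_k = 0 for k >= 1.
Equations for k = 0 and k = 1 (AR order 1):
  gamma(0) = phi_1 gamma(1) + c_0
  gamma(1) = phi_1 gamma(0) + c_1
Substituting the second into the first: gamma(0) (1 - phi_1^2) = c_0 + phi_1 c_1, so
  gamma(0) = c_0 / (1 - phi_1^2) = 2 / (1 - (0.32)^2) = 2 / 0.8976 = 2.228164.
  gamma(1) = phi_1 gamma(0) = (0.32)(2.228164) = 0.713012.
Therefore gamma(1) = 0.7130 (to 4 decimal places).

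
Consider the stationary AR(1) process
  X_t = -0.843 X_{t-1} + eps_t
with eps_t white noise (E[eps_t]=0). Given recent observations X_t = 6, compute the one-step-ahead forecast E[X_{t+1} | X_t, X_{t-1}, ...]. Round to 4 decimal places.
E[X_{t+1} \mid \mathcal F_t] = -5.0580

For an AR(p) model X_t = c + sum_i phi_i X_{t-i} + eps_t, the
one-step-ahead conditional mean is
  E[X_{t+1} | X_t, ...] = c + sum_i phi_i X_{t+1-i}.
Substitute known values:
  E[X_{t+1} | ...] = (-0.843) * (6)
                   = -5.0580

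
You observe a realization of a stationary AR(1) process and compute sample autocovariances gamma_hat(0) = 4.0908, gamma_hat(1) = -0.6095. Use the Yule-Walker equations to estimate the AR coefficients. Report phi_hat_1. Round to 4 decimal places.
\hat\phi_{1} = -0.1490

The Yule-Walker equations for an AR(p) process read, in matrix form,
  Gamma_p phi = r_p,   with   (Gamma_p)_{ij} = gamma(|i - j|),
                       (r_p)_i = gamma(i),   i,j = 1..p.
Substitute the sample gammas (Toeplitz matrix and right-hand side of size 1):
  Gamma_p = [[4.0908]]
  r_p     = [-0.6095]
With p = 1 this is the single equation gamma(0) phi_1 = gamma(1):
  phi_hat_1 = gamma(1) / gamma(0) = -0.6095 / 4.0908 = -0.1490.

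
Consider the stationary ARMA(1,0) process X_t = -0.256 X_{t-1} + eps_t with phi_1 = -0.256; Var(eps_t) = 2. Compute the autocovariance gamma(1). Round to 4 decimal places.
\gamma(1) = -0.5479

Multiply the model equation by X_{t-k} and take expectations. With theta_0 = psi_0 = 1 and psi_j the MA(infinity) weights, this gives
  gamma(k) - sum_i phi_i gamma(k-i) = c_k,
  c_k = sigma^2 * sum_{j=k..q} theta_j psi_{j-k}   (c_k = 0 for k > q),
using gamma(-m) = gamma(m).
Pure AR (q = 0): c_0 = sigma^2 = 2, c_k = 0 for k >= 1.
Equations for k = 0 and k = 1 (AR order 1):
  gamma(0) = phi_1 gamma(1) + c_0
  gamma(1) = phi_1 gamma(0) + c_1
Substituting the second into the first: gamma(0) (1 - phi_1^2) = c_0 + phi_1 c_1, so
  gamma(0) = c_0 / (1 - phi_1^2) = 2 / (1 - (-0.256)^2) = 2 / 0.934464 = 2.140264.
  gamma(1) = phi_1 gamma(0) = (-0.256)(2.140264) = -0.547908.
Therefore gamma(1) = -0.5479 (to 4 decimal places).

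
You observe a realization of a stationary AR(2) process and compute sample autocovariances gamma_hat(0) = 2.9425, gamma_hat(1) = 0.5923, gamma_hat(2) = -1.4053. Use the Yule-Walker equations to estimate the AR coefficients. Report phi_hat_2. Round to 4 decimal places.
\hat\phi_{2} = -0.5400

The Yule-Walker equations for an AR(p) process read, in matrix form,
  Gamma_p phi = r_p,   with   (Gamma_p)_{ij} = gamma(|i - j|),
                       (r_p)_i = gamma(i),   i,j = 1..p.
Substitute the sample gammas (Toeplitz matrix and right-hand side of size 2):
  Gamma_p = [[2.9425, 0.5923], [0.5923, 2.9425]]
  r_p     = [0.5923, -1.4053]
Written out:
  2.9425 phi_1 + 0.5923 phi_2 = 0.5923
  0.5923 phi_1 + 2.9425 phi_2 = -1.4053
Solve by Cramer's rule:
  det = gamma(0)^2 - gamma(1)^2 = (2.9425)^2 - (0.5923)^2 = 8.65830625 - 0.35081929 = 8.30748696
  phi_hat_1 = [gamma(1) gamma(0) - gamma(1) gamma(2)] / det = [(0.5923)(2.9425) - (0.5923)(-1.4053)] / 8.30748696 = 2.57520194 / 8.30748696 = 0.31
  phi_hat_2 = [gamma(0) gamma(2) - gamma(1)^2] / det = [(2.9425)(-1.4053) - (0.5923)^2] / 8.30748696 = -4.48591454 / 8.30748696 = -0.54
So phi_hat = [0.3100, -0.5400].
Therefore phi_hat_2 = -0.5400.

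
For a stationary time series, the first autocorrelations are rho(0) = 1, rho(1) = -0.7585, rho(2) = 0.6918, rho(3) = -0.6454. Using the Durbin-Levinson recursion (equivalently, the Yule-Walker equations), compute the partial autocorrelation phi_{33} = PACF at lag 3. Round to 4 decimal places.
\phi_{33} = -0.1440

The PACF at lag k is phi_{kk}, the last component of the solution
to the Yule-Walker system G_k phi = r_k where
  (G_k)_{ij} = rho(|i - j|), (r_k)_i = rho(i), i,j = 1..k.
Equivalently, Durbin-Levinson gives phi_{kk} iteratively:
  phi_{11} = rho(1)
  phi_{kk} = [rho(k) - sum_{j=1..k-1} phi_{k-1,j} rho(k-j)]
            / [1 - sum_{j=1..k-1} phi_{k-1,j} rho(j)],
  phi_{k,j} = phi_{k-1,j} - phi_{kk} phi_{k-1,k-j},  j = 1..k-1.
Step k = 1:
  phi_11 = rho(1) = -0.7585.
Step k = 2:
  phi_22 = [rho(2) - phi_11 rho(1)] / [1 - phi_11 rho(1)] = [0.6918 - (-0.7585)(-0.7585)] / [1 - (-0.7585)(-0.7585)]
         = 0.11647775 / 0.42467775 = 0.274273.
  Update: phi_21 = phi_11 - phi_22 phi_11 = -0.7585 - (0.274273)(-0.7585) = -0.550464.
Step k = 3:
  phi_33 = [rho(3) - phi_21 rho(2) - phi_22 rho(1)] / [1 - phi_21 rho(1) - phi_22 rho(2)]
    numerator   = -0.6454 - (-0.550464)(0.6918) - (0.274273)(-0.7585) = -0.05655292
    denominator = 1 - (-0.550464)(-0.7585) - (0.274273)(0.6918) = 0.39273102
  phi_33 = -0.05655292 / 0.39273102 = -0.144.
Therefore phi_{33} = -0.1440.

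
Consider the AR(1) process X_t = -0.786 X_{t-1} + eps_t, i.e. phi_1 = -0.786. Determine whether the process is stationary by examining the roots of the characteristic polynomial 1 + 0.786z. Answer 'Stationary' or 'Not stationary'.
\text{Stationary}

The AR(p) characteristic polynomial is P(z) = 1 + 0.786z.
Stationarity requires all roots to lie outside the unit circle, i.e. |z| > 1 for every root.
This is linear in z: 1 + (0.786) z = 0  =>  z = -1/(0.786) = -1.272265,  |z| = 1.272265.
Moduli of all roots: 1.2723.
All moduli strictly greater than 1? Yes.
Verdict: Stationary.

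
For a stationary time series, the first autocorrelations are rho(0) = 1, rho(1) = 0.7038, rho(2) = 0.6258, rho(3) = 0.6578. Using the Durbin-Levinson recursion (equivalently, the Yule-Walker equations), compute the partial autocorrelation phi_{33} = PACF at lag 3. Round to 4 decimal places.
\phi_{33} = 0.3170

The PACF at lag k is phi_{kk}, the last component of the solution
to the Yule-Walker system G_k phi = r_k where
  (G_k)_{ij} = rho(|i - j|), (r_k)_i = rho(i), i,j = 1..k.
Equivalently, Durbin-Levinson gives phi_{kk} iteratively:
  phi_{11} = rho(1)
  phi_{kk} = [rho(k) - sum_{j=1..k-1} phi_{k-1,j} rho(k-j)]
            / [1 - sum_{j=1..k-1} phi_{k-1,j} rho(j)],
  phi_{k,j} = phi_{k-1,j} - phi_{kk} phi_{k-1,k-j},  j = 1..k-1.
Step k = 1:
  phi_11 = rho(1) = 0.7038.
Step k = 2:
  phi_22 = [rho(2) - phi_11 rho(1)] / [1 - phi_11 rho(1)] = [0.6258 - (0.7038)(0.7038)] / [1 - (0.7038)(0.7038)]
         = 0.13046556 / 0.50466556 = 0.258519.
  Update: phi_21 = phi_11 - phi_22 phi_11 = 0.7038 - (0.258519)(0.7038) = 0.521854.
Step k = 3:
  phi_33 = [rho(3) - phi_21 rho(2) - phi_22 rho(1)] / [1 - phi_21 rho(1) - phi_22 rho(2)]
    numerator   = 0.6578 - (0.521854)(0.6258) - (0.258519)(0.7038) = 0.14927793
    denominator = 1 - (0.521854)(0.7038) - (0.258519)(0.6258) = 0.47093775
  phi_33 = 0.14927793 / 0.47093775 = 0.317.
Therefore phi_{33} = 0.3170.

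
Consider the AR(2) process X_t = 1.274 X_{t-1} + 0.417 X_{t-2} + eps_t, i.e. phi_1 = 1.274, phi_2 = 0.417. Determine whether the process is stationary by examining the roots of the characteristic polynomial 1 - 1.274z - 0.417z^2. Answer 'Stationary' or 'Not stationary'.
\text{Not stationary}

The AR(p) characteristic polynomial is P(z) = 1 - 1.274z - 0.417z^2.
Stationarity requires all roots to lie outside the unit circle, i.e. |z| > 1 for every root.
Set 1 + (-1.274) z + (-0.417) z^2 = 0, i.e. a z^2 + b z + c = 0 with a = -0.417, b = -1.274, c = 1.
Discriminant D = b^2 - 4ac = (-1.274)^2 - 4*(-0.417)*1 = 1.623076 - (-1.668) = 3.291076.
D >= 0, so the roots are real: z = (-b +/- sqrt(D)) / (2a) = (1.274 +/- 1.814132) / (-0.834).
  z_1 = (1.274 + 1.814132) / (-0.834) = -3.7028,   |z_1| = 3.7028.
  z_2 = (1.274 - 1.814132) / (-0.834) = 0.6476,   |z_2| = 0.6476.
Moduli of all roots: 3.7028, 0.6476.
All moduli strictly greater than 1? No.
Verdict: Not stationary.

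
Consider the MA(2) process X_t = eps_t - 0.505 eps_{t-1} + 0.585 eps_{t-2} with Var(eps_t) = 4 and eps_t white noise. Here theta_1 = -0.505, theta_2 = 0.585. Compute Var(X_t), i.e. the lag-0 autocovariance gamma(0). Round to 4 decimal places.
\gamma(0) = 6.3890

For an MA(q) process X_t = eps_t + sum_i theta_i eps_{t-i} with
Var(eps_t) = sigma^2, the variance is
  gamma(0) = sigma^2 * (1 + sum_i theta_i^2).
  sum_i theta_i^2 = (-0.505)^2 + (0.585)^2 = 0.255025 + 0.342225 = 0.59725.
  gamma(0) = 4 * (1 + 0.59725) = 4 * 1.59725 = 6.389, which rounds to 6.3890.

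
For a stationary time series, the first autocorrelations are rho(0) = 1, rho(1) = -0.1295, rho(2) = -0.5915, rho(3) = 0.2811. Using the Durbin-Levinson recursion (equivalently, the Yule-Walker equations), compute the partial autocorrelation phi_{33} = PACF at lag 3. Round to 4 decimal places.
\phi_{33} = 0.1269

The PACF at lag k is phi_{kk}, the last component of the solution
to the Yule-Walker system G_k phi = r_k where
  (G_k)_{ij} = rho(|i - j|), (r_k)_i = rho(i), i,j = 1..k.
Equivalently, Durbin-Levinson gives phi_{kk} iteratively:
  phi_{11} = rho(1)
  phi_{kk} = [rho(k) - sum_{j=1..k-1} phi_{k-1,j} rho(k-j)]
            / [1 - sum_{j=1..k-1} phi_{k-1,j} rho(j)],
  phi_{k,j} = phi_{k-1,j} - phi_{kk} phi_{k-1,k-j},  j = 1..k-1.
Step k = 1:
  phi_11 = rho(1) = -0.1295.
Step k = 2:
  phi_22 = [rho(2) - phi_11 rho(1)] / [1 - phi_11 rho(1)] = [-0.5915 - (-0.1295)(-0.1295)] / [1 - (-0.1295)(-0.1295)]
         = -0.60827025 / 0.98322975 = -0.618645.
  Update: phi_21 = phi_11 - phi_22 phi_11 = -0.1295 - (-0.618645)(-0.1295) = -0.209615.
Step k = 3:
  phi_33 = [rho(3) - phi_21 rho(2) - phi_22 rho(1)] / [1 - phi_21 rho(1) - phi_22 rho(2)]
    numerator   = 0.2811 - (-0.209615)(-0.5915) - (-0.618645)(-0.1295) = 0.07699846
    denominator = 1 - (-0.209615)(-0.1295) - (-0.618645)(-0.5915) = 0.60692635
  phi_33 = 0.07699846 / 0.60692635 = 0.1269.
Therefore phi_{33} = 0.1269.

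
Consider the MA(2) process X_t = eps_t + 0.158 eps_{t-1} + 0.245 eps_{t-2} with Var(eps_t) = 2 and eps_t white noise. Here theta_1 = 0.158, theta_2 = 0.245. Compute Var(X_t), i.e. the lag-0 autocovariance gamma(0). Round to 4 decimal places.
\gamma(0) = 2.1700

For an MA(q) process X_t = eps_t + sum_i theta_i eps_{t-i} with
Var(eps_t) = sigma^2, the variance is
  gamma(0) = sigma^2 * (1 + sum_i theta_i^2).
  sum_i theta_i^2 = (0.158)^2 + (0.245)^2 = 0.024964 + 0.060025 = 0.084989.
  gamma(0) = 2 * (1 + 0.084989) = 2 * 1.084989 = 2.169978, which rounds to 2.1700.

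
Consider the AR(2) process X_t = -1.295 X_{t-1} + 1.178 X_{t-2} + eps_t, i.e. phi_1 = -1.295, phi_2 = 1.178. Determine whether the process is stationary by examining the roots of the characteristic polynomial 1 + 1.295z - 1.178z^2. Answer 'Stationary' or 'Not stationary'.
\text{Not stationary}

The AR(p) characteristic polynomial is P(z) = 1 + 1.295z - 1.178z^2.
Stationarity requires all roots to lie outside the unit circle, i.e. |z| > 1 for every root.
Set 1 + (1.295) z + (-1.178) z^2 = 0, i.e. a z^2 + b z + c = 0 with a = -1.178, b = 1.295, c = 1.
Discriminant D = b^2 - 4ac = (1.295)^2 - 4*(-1.178)*1 = 1.677025 - (-4.712) = 6.389025.
D >= 0, so the roots are real: z = (-b +/- sqrt(D)) / (2a) = (-1.295 +/- 2.527652) / (-2.356).
  z_1 = (-1.295 + 2.527652) / (-2.356) = -0.5232,   |z_1| = 0.5232.
  z_2 = (-1.295 - 2.527652) / (-2.356) = 1.6225,   |z_2| = 1.6225.
Moduli of all roots: 0.5232, 1.6225.
All moduli strictly greater than 1? No.
Verdict: Not stationary.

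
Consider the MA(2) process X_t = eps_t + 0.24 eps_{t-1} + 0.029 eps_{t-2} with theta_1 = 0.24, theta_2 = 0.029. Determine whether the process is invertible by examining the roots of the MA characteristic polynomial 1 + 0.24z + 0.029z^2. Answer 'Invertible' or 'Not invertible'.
\text{Invertible}

The MA(q) characteristic polynomial is P(z) = 1 + 0.24z + 0.029z^2.
Invertibility requires all roots to lie outside the unit circle, i.e. |z| > 1 for every root.
Set 1 + (0.24) z + (0.029) z^2 = 0, i.e. a z^2 + b z + c = 0 with a = 0.029, b = 0.24, c = 1.
Discriminant D = b^2 - 4ac = (0.24)^2 - 4*(0.029)*1 = 0.0576 - (0.116) = -0.0584.
D < 0, so the roots are the complex-conjugate pair z = (-b +/- i sqrt(-D)) / (2a) = -4.1379 +/- 4.1666i.
For a conjugate pair |z|^2 = z * conj(z) = (product of roots) = c/a = 1/(0.029) = 34.482759, so |z| = sqrt(34.482759) = 5.8722 for both roots.
Moduli of all roots: 5.8722, 5.8722.
All moduli strictly greater than 1? Yes.
Verdict: Invertible.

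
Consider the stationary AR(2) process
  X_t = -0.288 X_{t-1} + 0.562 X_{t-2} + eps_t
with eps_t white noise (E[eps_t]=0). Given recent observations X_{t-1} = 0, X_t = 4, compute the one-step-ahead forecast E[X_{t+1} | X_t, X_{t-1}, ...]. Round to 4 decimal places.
E[X_{t+1} \mid \mathcal F_t] = -1.1520

For an AR(p) model X_t = c + sum_i phi_i X_{t-i} + eps_t, the
one-step-ahead conditional mean is
  E[X_{t+1} | X_t, ...] = c + sum_i phi_i X_{t+1-i}.
Substitute known values:
  E[X_{t+1} | ...] = (-0.288) * (4) + (0.562) * (0)
                   = -1.1520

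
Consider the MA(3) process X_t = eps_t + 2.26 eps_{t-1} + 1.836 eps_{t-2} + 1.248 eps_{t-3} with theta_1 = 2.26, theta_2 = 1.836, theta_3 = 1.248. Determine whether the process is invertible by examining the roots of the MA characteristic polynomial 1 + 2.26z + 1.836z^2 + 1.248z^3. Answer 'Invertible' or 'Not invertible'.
\text{Not invertible}

The MA(q) characteristic polynomial is P(z) = 1 + 2.26z + 1.836z^2 + 1.248z^3.
Invertibility requires all roots to lie outside the unit circle, i.e. |z| > 1 for every root.
Degree 3: look for a simple real root z0 first, then factor out (1 - z/z0) and solve the remaining quadratic.
Testing z0 = -0.625: P(-0.625) = 1 + (2.26)(-0.625) + (1.836)(-0.625)^2 + (1.248)(-0.625)^3
  = 1 + (-1.4125) + (0.717187) + (-0.304688) = 0.  So z_0 = -0.625 is a root, |z_0| = 0.625.
Divide out the factor (1 + 1.6 z) = (1 - z/z0) (since 1/z0 = -1.6):
  P(z) = (1 + 1.6 z)(1 + (0.66) z + (0.78) z^2)
  [check: z-coef 0.66 - (-1.6) = 2.26; z^2-coef 0.78 - (-1.6)(0.66) = 1.836; z^3-coef -(-1.6)(0.78) = 1.248.]
Remaining roots from the quadratic factor 1 + (0.66) z + (0.78) z^2:
  Set 1 + (0.66) z + (0.78) z^2 = 0, i.e. a z^2 + b z + c = 0 with a = 0.78, b = 0.66, c = 1.
  Discriminant D = b^2 - 4ac = (0.66)^2 - 4*(0.78)*1 = 0.4356 - (3.12) = -2.6844.
  D < 0, so the roots are the complex-conjugate pair z = (-b +/- i sqrt(-D)) / (2a) = -0.4231 +/- 1.0503i.
  For a conjugate pair |z|^2 = z * conj(z) = (product of roots) = c/a = 1/(0.78) = 1.282051, so |z| = sqrt(1.282051) = 1.1323 for both roots.
Moduli of all roots: 0.6250, 1.1323, 1.1323.
All moduli strictly greater than 1? No.
Verdict: Not invertible.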